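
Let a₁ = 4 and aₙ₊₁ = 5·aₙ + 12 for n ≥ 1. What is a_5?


Computing step by step:
a_1 = 4
a_2 = 32
a_3 = 172
a_4 = 872
a_5 = 4372


a_5 = 4372


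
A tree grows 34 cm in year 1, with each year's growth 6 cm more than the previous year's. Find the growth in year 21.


aₙ = a₁ + (n-1)d
= 34 + (21-1)×6
= 34 + 120
= 154

a_21 = 154


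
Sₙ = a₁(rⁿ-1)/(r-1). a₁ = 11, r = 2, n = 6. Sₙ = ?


Sₙ = 11×(2^6 - 1)/(2 - 1)
= 11×(64 - 1)/1
= 11×63/1
= 693

S_6 = 693


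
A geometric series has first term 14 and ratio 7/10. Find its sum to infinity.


S∞ = a₁/(1-r) = 14/(1 - 7/10)
= 14/(3/10)
= 140/3

S∞ = 140/3


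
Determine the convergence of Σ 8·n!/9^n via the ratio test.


aₙ = 8·n!/9^n
a_{n+1}/aₙ = (n+1)!/9^(n+1) × 9^n/n!  (constant 8 cancels)
= (n+1)/9
L = lim(n→∞) (n+1)/9 = ∞
L > 1 → series DIVERGES

Diverges (ratio test: L = ∞ > 1)


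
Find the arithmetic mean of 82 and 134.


AM = (82 + 134)/2 = 216/2 = 108

AM = 108


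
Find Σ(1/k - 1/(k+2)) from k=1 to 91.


Telescoping with gap 2: two head and two tail terms survive.
= (1 + 1/2) - (1/92 + 1/93)
= 3/2 - 1/92 - 1/93 = 12649/8556

Sum = 12649/8556


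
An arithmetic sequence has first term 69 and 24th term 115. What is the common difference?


d = (aₙ - a₁)/(n-1)
= (115 - 69)/(24-1)
= 46/23 = 2

d = 2


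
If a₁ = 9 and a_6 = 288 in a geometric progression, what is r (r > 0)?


r^(n-1) = aₙ/a₁
r^5 = 288/9 = 32
r = 32^(1/5)
= 2

r = 2


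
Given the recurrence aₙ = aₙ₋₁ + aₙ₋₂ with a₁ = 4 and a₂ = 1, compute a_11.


Computing iteratively: 4, 1, 5, 6, 11, 17, 28, 45, 73, 118, 191
a_11 = 191

a_11 = 191


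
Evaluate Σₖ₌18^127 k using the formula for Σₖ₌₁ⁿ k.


Σₖ₌18^127 k = Σₖ₌₁^127 k − Σₖ₌₁^17 k
= 127·128/2 − 17·18/2
= 8128 − 153 = 7975

Σk = 7975


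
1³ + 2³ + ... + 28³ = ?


n(n+1)/2 = 28×29/2 = 406
Σk³ = 406² = 164836

Σk³ = 164836


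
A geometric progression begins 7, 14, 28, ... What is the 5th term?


aₙ = a₁·r^(n-1)
= 7×2^4
= 7×16
= 112

a_5 = 112


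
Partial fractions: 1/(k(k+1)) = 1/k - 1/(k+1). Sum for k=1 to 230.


1/(k(k+1)) = 1/k - 1/(k+1) (partial fractions)
Telescoping: Σ = 1 - 1/231 = 230/231

Sum = 230/231


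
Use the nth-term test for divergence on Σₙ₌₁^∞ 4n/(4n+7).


lim(n→∞) 4n/(4n+7) = 4/4 = 1  (divide numerator and denominator by n)
lim aₙ = 1 ≠ 0 → series DIVERGES

Diverges (lim aₙ = 1 ≠ 0)


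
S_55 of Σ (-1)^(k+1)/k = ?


S = 1 - 1/2 + 1/3 - 1/4 + 1/5 - 1/6 + 1/7 - 1/8 ± ...
= 0.7022
(Full series converges to +ln(2) ≈ +0.6931)

S_55 = 0.7022


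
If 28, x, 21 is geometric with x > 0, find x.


GM = √(28×21) = √588 = 24.2487

GM = 24.2487


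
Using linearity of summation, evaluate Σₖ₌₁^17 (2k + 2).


Σ(2k+2) = 2·Σk + 2·n
= 2·153 + 2·17
= 306 + 34 = 340

Σ = 340


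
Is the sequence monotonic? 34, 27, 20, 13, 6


Differences: -7, -7, -7, -7
All differences < 0 → strictly DECREASING

Monotonically decreasing


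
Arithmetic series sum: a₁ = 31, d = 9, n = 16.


aₙ = 31 + (16-1)×9 = 166
Sₙ = n(a₁+aₙ)/2 = 16×(31+166)/2
= 16×197/2 = 1576

S_16 = 1576


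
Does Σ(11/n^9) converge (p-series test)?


p-series test: Σ c/n^p converges if p > 1, diverges if p ≤ 1 (constant c > 0 doesn't affect convergence).
p = 9
9 > 1 → CONVERGES

Converges (p = 9 > 1)


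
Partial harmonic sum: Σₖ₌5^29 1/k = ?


Σₖ₌5^29 1/k = 1/5 + 1/6 + 1/7 + ... + 1/29
= 4374776588887/2329089562800
≈ 1.8783

Sum = 4374776588887/2329089562800 ≈ 1.8783


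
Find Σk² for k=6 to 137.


Σₖ₌6^137 k² = Σₖ₌₁^137 k² − Σₖ₌₁^5 k²
= 137·138·275/6 − 5·6·11/6
= 866525 − 55 = 866470

Σk² = 866470


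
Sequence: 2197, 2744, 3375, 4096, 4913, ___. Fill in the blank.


Pattern: perfect cubes: n³
Terms: 2197, 2744, 3375, 4096, 4913
Next term = 5832

Next term = 5832


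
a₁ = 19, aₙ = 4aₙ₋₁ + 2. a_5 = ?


Computing step by step:
a_1 = 19
a_2 = 78
a_3 = 314
a_4 = 1258
a_5 = 5034


a_5 = 5034


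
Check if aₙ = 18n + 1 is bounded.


aₙ = 18n + 1 → as n→∞, aₙ→∞
No finite upper bound exists
The sequence is UNBOUNDED

Unbounded (aₙ → ∞ as n → ∞)


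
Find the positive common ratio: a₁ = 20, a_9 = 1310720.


r^(n-1) = aₙ/a₁
r^8 = 1310720/20 = 65536
r = 65536^(1/8)
= ±4; taking r > 0 gives r = 4

r = 4


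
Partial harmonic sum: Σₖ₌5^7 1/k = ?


Σₖ₌5^7 1/k = 1/5 + 1/6 + 1/7
= 107/210
≈ 0.5095

Sum = 107/210 ≈ 0.5095


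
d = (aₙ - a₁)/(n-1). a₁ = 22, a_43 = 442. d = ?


d = (aₙ - a₁)/(n-1)
= (442 - 22)/(43-1)
= 420/42 = 10

d = 10


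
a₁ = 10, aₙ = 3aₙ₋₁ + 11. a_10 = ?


Computing step by step:
a_1 = 10
a_2 = 41
a_3 = 134
a_4 = 413
a_5 = 1250
a_6 = 3761
a_7 = 11294
a_8 = 33893
a_9 = 101690
a_10 = 305081


a_10 = 305081


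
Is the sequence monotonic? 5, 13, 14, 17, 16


Differences: 8, 1, 3, -1
Difference at position 1 is +8 (> 0) but position 4 is -1 (< 0) — sequence both rises and falls
→ NOT monotonic

Not monotonic


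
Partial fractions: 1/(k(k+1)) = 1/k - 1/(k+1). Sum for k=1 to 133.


1/(k(k+1)) = 1/k - 1/(k+1) (partial fractions)
Telescoping: Σ = 1 - 1/134 = 133/134

Sum = 133/134


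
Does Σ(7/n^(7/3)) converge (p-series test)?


p-series test: Σ c/n^p converges if p > 1, diverges if p ≤ 1 (constant c > 0 doesn't affect convergence).
p = 7/3
7/3 > 1 → CONVERGES

Converges (p = 7/3 > 1)


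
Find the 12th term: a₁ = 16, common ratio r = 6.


aₙ = a₁·r^(n-1)
= 16×6^11
= 16×362797056
= 5804752896

a_12 = 5804752896


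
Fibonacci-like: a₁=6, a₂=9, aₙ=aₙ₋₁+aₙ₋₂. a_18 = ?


Computing iteratively: 6, 9, 15, 24, 39, 63, 102, 165, 267, 432, 699, 1131, ...
a_18 = 20295

a_18 = 20295


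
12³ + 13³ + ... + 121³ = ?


Σₖ₌12^121 k³ = [121·122/2]² − [11·12/2]²
= 54479161 − 4356 = 54474805

Σk³ = 54474805


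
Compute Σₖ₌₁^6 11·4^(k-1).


Sₙ = 11×(4^6 - 1)/(4 - 1)
= 11×(4096 - 1)/3
= 11×4095/3
= 15015

S_6 = 15015


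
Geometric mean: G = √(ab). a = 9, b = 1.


GM = √(9×1) = √9 = 3

GM = 3


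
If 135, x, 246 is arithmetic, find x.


AM = (135 + 246)/2 = 381/2 = 190.5

AM = 190.5


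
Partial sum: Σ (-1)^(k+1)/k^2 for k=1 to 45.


S = 1 - 1/4 + 1/9 - 1/16 + 1/25 - 1/36 + 1/49 - 1/64 ± ...
= 0.8227
(Full series converges to +π²/12 ≈ +0.8225)

S_45 = 0.8227


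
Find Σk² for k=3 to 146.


Σₖ₌3^146 k² = Σₖ₌₁^146 k² − Σₖ₌₁^2 k²
= 146·147·293/6 − 2·3·5/6
= 1048061 − 5 = 1048056

Σk² = 1048056


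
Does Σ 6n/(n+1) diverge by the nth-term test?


lim(n→∞) 6n/(n+1) = 6/1 = 6  (divide numerator and denominator by n)
lim aₙ = 6 ≠ 0 → series DIVERGES

Diverges (lim aₙ = 6 ≠ 0)


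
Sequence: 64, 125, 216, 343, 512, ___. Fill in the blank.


Pattern: perfect cubes: n³
Terms: 64, 125, 216, 343, 512
Next term = 729

Next term = 729


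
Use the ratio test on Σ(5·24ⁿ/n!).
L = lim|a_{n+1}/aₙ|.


aₙ = 5·24^n/n!
a_{n+1}/aₙ = 24^(n+1)/(n+1)! × n!/24^n  (constant 5 cancels)
= 24/(n+1)
L = lim(n→∞) 24/(n+1) = 0
L < 1 → series CONVERGES

Converges (ratio test: L = 0 < 1)


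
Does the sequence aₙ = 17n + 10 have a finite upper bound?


aₙ = 17n + 10 → as n→∞, aₙ→∞
No finite upper bound exists
The sequence is UNBOUNDED

Unbounded (aₙ → ∞ as n → ∞)


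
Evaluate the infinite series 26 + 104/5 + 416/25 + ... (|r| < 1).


S∞ = a₁/(1-r) = 26/(1 - 4/5)
= 26/(1/5)
= 130

S∞ = 130


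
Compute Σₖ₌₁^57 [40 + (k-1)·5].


aₙ = 40 + (57-1)×5 = 320
Sₙ = n(a₁+aₙ)/2 = 57×(40+320)/2
= 57×360/2 = 10260

S_57 = 10260


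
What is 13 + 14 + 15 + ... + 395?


Σₖ₌13^395 k = Σₖ₌₁^395 k − Σₖ₌₁^12 k
= 395·396/2 − 12·13/2
= 78210 − 78 = 78132

Σk = 78132


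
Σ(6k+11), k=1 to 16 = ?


Σ(6k+11) = 6·Σk + 11·n
= 6·136 + 11·16
= 816 + 176 = 992

Σ = 992


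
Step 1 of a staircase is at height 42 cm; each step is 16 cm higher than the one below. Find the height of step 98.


aₙ = a₁ + (n-1)d
= 42 + (98-1)×16
= 42 + 1552
= 1594

a_98 = 1594


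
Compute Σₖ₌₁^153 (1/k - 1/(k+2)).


Telescoping with gap 2: two head and two tail terms survive.
= (1 + 1/2) - (1/154 + 1/155)
= 3/2 - 1/154 - 1/155 = 17748/11935

Sum = 17748/11935


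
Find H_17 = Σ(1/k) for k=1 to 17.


H_17 = 1/1 + 1/2 + 1/3 + ... + 1/17
= 42142223/12252240
≈ 3.4396

H_17 = 42142223/12252240 ≈ 3.4396


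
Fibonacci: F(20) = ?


Fibonacci sequence: 1, 1, 2, 3, 5, 8, 13, 21, 34, 55, 89, ...
F(20) = 6765

F(20) = 6765


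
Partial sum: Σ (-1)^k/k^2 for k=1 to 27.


S = -1 + 1/4 - 1/9 + 1/16 - 1/25 + 1/36 - 1/49 + 1/64 ± ...
= -0.8231
(Full series converges to -π²/12 ≈ -0.8225)

S_27 = -0.8231


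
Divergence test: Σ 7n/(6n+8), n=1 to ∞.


lim(n→∞) 7n/(6n+8) = 7/6 = 7/6  (divide numerator and denominator by n)
lim aₙ = 7/6 ≠ 0 → series DIVERGES

Diverges (lim aₙ = 7/6 ≠ 0)


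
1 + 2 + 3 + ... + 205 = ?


n(n+1)/2 = 205×206/2 = 42230/2 = 21115

Σk = 21115


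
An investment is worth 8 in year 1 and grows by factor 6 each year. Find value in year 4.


aₙ = a₁·r^(n-1)
= 8×6^3
= 8×216
= 1728

a_4 = 1728


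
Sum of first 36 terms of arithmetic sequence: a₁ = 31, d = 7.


aₙ = 31 + (36-1)×7 = 276
Sₙ = n(a₁+aₙ)/2 = 36×(31+276)/2
= 36×307/2 = 5526

S_36 = 5526


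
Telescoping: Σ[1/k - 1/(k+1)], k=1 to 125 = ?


Telescoping: adjacent terms cancel.
= 1/1 - 1/126
= 1 - 1/126 = 125/126

Sum = 125/126


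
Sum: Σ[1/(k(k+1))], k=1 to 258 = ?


1/(k(k+1)) = 1/k - 1/(k+1) (partial fractions)
Telescoping: Σ = 1 - 1/259 = 258/259

Sum = 258/259


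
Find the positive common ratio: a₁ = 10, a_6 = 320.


r^(n-1) = aₙ/a₁
r^5 = 320/10 = 32
r = 32^(1/5)
= 2

r = 2


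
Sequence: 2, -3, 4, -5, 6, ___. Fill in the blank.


Pattern: alternating sign, magnitude arithmetic (d=1)
Terms: 2, -3, 4, -5, 6
Next term = -7

Next term = -7


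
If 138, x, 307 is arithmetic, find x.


AM = (138 + 307)/2 = 445/2 = 222.5

AM = 222.5


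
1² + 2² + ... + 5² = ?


n = 5
n(n+1)(2n+1)/6 = 5×6×11/6
= 330/6 = 55

Σk² = 55


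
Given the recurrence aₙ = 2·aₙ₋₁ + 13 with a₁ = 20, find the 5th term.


Computing step by step:
a_1 = 20
a_2 = 53
a_3 = 119
a_4 = 251
a_5 = 515


a_5 = 515


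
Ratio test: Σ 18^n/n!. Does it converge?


aₙ = 18^n/n!
a_{n+1}/aₙ = 18^(n+1)/(n+1)! × n!/18^n
= 18/(n+1)
L = lim(n→∞) 18/(n+1) = 0
L < 1 → series CONVERGES

Converges (ratio test: L = 0 < 1)


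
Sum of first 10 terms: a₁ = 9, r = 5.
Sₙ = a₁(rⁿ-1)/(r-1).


Sₙ = 9×(5^10 - 1)/(5 - 1)
= 9×(9765625 - 1)/4
= 9×9765624/4
= 21972654

S_10 = 21972654


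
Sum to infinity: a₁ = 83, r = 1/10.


S∞ = a₁/(1-r) = 83/(1 - 1/10)
= 83/(9/10)
= 830/9

S∞ = 830/9


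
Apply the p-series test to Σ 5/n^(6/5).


p-series test: Σ c/n^p converges if p > 1, diverges if p ≤ 1 (constant c > 0 doesn't affect convergence).
p = 6/5
6/5 > 1 → CONVERGES

Converges (p = 6/5 > 1)


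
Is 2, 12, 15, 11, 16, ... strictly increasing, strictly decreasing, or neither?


Differences: 10, 3, -4, 5
Difference at position 1 is +10 (> 0) but position 3 is -4 (< 0) — sequence both rises and falls
→ NOT monotonic

Not monotonic


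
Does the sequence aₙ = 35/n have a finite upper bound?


a₁ = 35, a₂ = 35/2, a₃ = 35/3, ...
0 < aₙ ≤ 35 for all n ≥ 1
Lower bound: 0, Upper bound: 35
The sequence IS bounded

Bounded (0 < aₙ ≤ 35)


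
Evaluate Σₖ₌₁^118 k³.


n(n+1)/2 = 118×119/2 = 7021
Σk³ = 7021² = 49294441

Σk³ = 49294441


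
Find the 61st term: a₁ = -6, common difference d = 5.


aₙ = a₁ + (n-1)d
= -6 + (61-1)×5
= -6 + 300
= 294

a_61 = 294


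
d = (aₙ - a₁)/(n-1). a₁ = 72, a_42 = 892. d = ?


d = (aₙ - a₁)/(n-1)
= (892 - 72)/(42-1)
= 820/41 = 20

d = 20


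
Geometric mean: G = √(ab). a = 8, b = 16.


GM = √(8×16) = √128 = 11.3137

GM = 11.3137


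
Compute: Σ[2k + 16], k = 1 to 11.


Σ(2k+16) = 2·Σk + 16·n
= 2·66 + 16·11
= 132 + 176 = 308

Σ = 308


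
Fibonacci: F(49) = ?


Fibonacci sequence: 1, 1, 2, 3, 5, 8, 13, 21, 34, 55, 89, ...
F(49) = 7778742049

F(49) = 7778742049


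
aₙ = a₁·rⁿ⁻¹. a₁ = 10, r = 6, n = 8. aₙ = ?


aₙ = a₁·r^(n-1)
= 10×6^7
= 10×279936
= 2799360

a_8 = 2799360


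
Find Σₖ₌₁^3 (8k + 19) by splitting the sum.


Σ(8k+19) = 8·Σk + 19·n
= 8·6 + 19·3
= 48 + 57 = 105

Σ = 105


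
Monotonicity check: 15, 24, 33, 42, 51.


Differences: 9, 9, 9, 9
All differences > 0 → strictly INCREASING

Monotonically increasing


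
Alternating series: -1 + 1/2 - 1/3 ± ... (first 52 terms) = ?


S = -1 + 1/2 - 1/3 + 1/4 - 1/5 + 1/6 - 1/7 + 1/8 ± ...
= -0.6836
(Full series converges to -ln(2) ≈ -0.6931)

S_52 = -0.6836


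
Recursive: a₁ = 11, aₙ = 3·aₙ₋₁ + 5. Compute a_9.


Computing step by step:
a_1 = 11
a_2 = 38
a_3 = 119
a_4 = 362
a_5 = 1091
a_6 = 3278
a_7 = 9839
a_8 = 29522
a_9 = 88571


a_9 = 88571


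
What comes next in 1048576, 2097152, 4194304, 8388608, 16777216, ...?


Pattern: powers of 2: 2ⁿ
Terms: 1048576, 2097152, 4194304, 8388608, 16777216
Next term = 33554432

Next term = 33554432


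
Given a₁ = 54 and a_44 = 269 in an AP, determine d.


d = (aₙ - a₁)/(n-1)
= (269 - 54)/(44-1)
= 215/43 = 5

d = 5


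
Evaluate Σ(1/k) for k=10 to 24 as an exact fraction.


Σₖ₌10^24 1/k = 1/10 + 1/11 + 1/12 + ... + 1/24
= 5070400799/5354228880
≈ 0.947

Sum = 5070400799/5354228880 ≈ 0.947


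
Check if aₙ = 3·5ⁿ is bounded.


aₙ = 3·5ⁿ → as n→∞, aₙ→∞ (since base 5 > 1)
No finite upper bound exists
The sequence is UNBOUNDED

Unbounded (aₙ → ∞ as n → ∞)


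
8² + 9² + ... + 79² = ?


Σₖ₌8^79 k² = Σₖ₌₁^79 k² − Σₖ₌₁^7 k²
= 79·80·159/6 − 7·8·15/6
= 167480 − 140 = 167340

Σk² = 167340


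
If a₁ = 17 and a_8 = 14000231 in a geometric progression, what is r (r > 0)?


r^(n-1) = aₙ/a₁
r^7 = 14000231/17 = 823543
r = 823543^(1/7)
= 7

r = 7


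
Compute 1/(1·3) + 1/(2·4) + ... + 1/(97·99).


1/(k(k+2)) = (1/2)·(1/k - 1/(k+2)) (partial fractions)
Telescoping: Σ = (1/2)·(1 + 1/2 - 1/98 - 1/99) = 3589/4851

Sum = 3589/4851


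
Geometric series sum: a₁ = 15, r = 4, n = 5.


Sₙ = 15×(4^5 - 1)/(4 - 1)
= 15×(1024 - 1)/3
= 15×1023/3
= 5115

S_5 = 5115


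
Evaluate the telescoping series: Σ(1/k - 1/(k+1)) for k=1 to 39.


Telescoping: adjacent terms cancel.
= 1/1 - 1/40
= 1 - 1/40 = 39/40

Sum = 39/40


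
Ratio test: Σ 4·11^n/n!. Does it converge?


aₙ = 4·11^n/n!
a_{n+1}/aₙ = 11^(n+1)/(n+1)! × n!/11^n  (constant 4 cancels)
= 11/(n+1)
L = lim(n→∞) 11/(n+1) = 0
L < 1 → series CONVERGES

Converges (ratio test: L = 0 < 1)


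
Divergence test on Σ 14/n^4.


lim(n→∞) 14/n^4 = 0
lim aₙ = 0 → nth-term test is INCONCLUSIVE
(Need other tests; this is actually a convergent p-series with p=4 > 1)

Inconclusive (lim aₙ = 0; need another test)


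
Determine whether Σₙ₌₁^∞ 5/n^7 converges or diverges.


p-series test: Σ c/n^p converges if p > 1, diverges if p ≤ 1 (constant c > 0 doesn't affect convergence).
p = 7
7 > 1 → CONVERGES

Converges (p = 7 > 1)


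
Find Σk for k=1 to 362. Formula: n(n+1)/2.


n(n+1)/2 = 362×363/2 = 131406/2 = 65703

Σk = 65703


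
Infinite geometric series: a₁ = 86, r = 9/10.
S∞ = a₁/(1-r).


S∞ = a₁/(1-r) = 86/(1 - 9/10)
= 86/(1/10)
= 860

S∞ = 860


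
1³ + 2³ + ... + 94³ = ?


n(n+1)/2 = 94×95/2 = 4465
Σk³ = 4465² = 19936225

Σk³ = 19936225


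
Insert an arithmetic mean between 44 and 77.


AM = (44 + 77)/2 = 121/2 = 60.5

AM = 60.5


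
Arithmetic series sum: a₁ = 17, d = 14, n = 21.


aₙ = 17 + (21-1)×14 = 297
Sₙ = n(a₁+aₙ)/2 = 21×(17+297)/2
= 21×314/2 = 3297

S_21 = 3297


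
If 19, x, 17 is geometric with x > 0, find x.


GM = √(19×17) = √323 = 17.9722

GM = 17.9722


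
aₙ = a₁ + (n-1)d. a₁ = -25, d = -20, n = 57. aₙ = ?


aₙ = a₁ + (n-1)d
= -25 + (57-1)×-20
= -25 - 1120
= -1145

a_57 = -1145


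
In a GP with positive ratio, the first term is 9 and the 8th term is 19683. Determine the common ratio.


r^(n-1) = aₙ/a₁
r^7 = 19683/9 = 2187
r = 2187^(1/7)
= 3

r = 3


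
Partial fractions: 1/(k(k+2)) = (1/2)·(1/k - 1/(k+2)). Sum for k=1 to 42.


1/(k(k+2)) = (1/2)·(1/k - 1/(k+2)) (partial fractions)
Telescoping: Σ = (1/2)·(1 + 1/2 - 1/43 - 1/44) = 2751/3784

Sum = 2751/3784


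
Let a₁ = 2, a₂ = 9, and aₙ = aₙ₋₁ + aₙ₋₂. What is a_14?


Computing iteratively: 2, 9, 11, 20, 31, 51, 82, 133, 215, 348, 563, 911, ...
a_14 = 2385

a_14 = 2385


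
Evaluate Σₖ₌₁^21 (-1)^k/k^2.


S = -1 + 1/4 - 1/9 + 1/16 - 1/25 + 1/36 - 1/49 + 1/64 ± ...
= -0.8235
(Full series converges to -π²/12 ≈ -0.8225)

S_21 = -0.8235


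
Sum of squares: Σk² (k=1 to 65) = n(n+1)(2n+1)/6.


n = 65
n(n+1)(2n+1)/6 = 65×66×131/6
= 561990/6 = 93665

Σk² = 93665


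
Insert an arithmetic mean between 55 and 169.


AM = (55 + 169)/2 = 224/2 = 112

AM = 112


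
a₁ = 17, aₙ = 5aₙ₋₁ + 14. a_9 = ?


Computing step by step:
a_1 = 17
a_2 = 99
a_3 = 509
a_4 = 2559
a_5 = 12809
a_6 = 64059
a_7 = 320309
a_8 = 1601559
a_9 = 8007809


a_9 = 8007809


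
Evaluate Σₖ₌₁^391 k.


n(n+1)/2 = 391×392/2 = 153272/2 = 76636

Σk = 76636


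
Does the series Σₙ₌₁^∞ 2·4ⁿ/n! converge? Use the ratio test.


aₙ = 2·4^n/n!
a_{n+1}/aₙ = 4^(n+1)/(n+1)! × n!/4^n  (constant 2 cancels)
= 4/(n+1)
L = lim(n→∞) 4/(n+1) = 0
L < 1 → series CONVERGES

Converges (ratio test: L = 0 < 1)


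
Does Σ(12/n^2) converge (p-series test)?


p-series test: Σ c/n^p converges if p > 1, diverges if p ≤ 1 (constant c > 0 doesn't affect convergence).
p = 2
2 > 1 → CONVERGES

Converges (p = 2 > 1)


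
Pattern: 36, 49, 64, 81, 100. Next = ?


Pattern: perfect squares: n²
Terms: 36, 49, 64, 81, 100
Next term = 121

Next term = 121


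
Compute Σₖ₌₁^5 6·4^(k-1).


Sₙ = 6×(4^5 - 1)/(4 - 1)
= 6×(1024 - 1)/3
= 6×1023/3
= 2046

S_5 = 2046


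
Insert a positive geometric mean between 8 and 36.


GM = √(8×36) = √288 = 16.9706

GM = 16.9706


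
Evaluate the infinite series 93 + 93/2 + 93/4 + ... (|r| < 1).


S∞ = a₁/(1-r) = 93/(1 - 1/2)
= 93/(1/2)
= 186

S∞ = 186


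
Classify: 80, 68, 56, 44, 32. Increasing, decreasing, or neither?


Differences: -12, -12, -12, -12
All differences < 0 → strictly DECREASING

Monotonically decreasing


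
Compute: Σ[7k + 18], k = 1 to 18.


Σ(7k+18) = 7·Σk + 18·n
= 7·171 + 18·18
= 1197 + 324 = 1521

Σ = 1521


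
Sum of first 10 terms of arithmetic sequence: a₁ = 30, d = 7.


aₙ = 30 + (10-1)×7 = 93
Sₙ = n(a₁+aₙ)/2 = 10×(30+93)/2
= 10×123/2 = 615

S_10 = 615


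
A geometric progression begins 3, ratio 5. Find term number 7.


aₙ = a₁·r^(n-1)
= 3×5^6
= 3×15625
= 46875

a_7 = 46875


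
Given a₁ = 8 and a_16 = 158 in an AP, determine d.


d = (aₙ - a₁)/(n-1)
= (158 - 8)/(16-1)
= 150/15 = 10

d = 10


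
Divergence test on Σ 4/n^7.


lim(n→∞) 4/n^7 = 0
lim aₙ = 0 → nth-term test is INCONCLUSIVE
(Need other tests; this is actually a convergent p-series with p=7 > 1)

Inconclusive (lim aₙ = 0; need another test)


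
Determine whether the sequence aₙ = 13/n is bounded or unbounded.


a₁ = 13, a₂ = 13/2, a₃ = 13/3, ...
0 < aₙ ≤ 13 for all n ≥ 1
Lower bound: 0, Upper bound: 13
The sequence IS bounded

Bounded (0 < aₙ ≤ 13)


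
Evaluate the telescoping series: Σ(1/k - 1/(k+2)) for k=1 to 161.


Telescoping with gap 2: two head and two tail terms survive.
= (1 + 1/2) - (1/162 + 1/163)
= 3/2 - 1/162 - 1/163 = 19642/13203

Sum = 19642/13203


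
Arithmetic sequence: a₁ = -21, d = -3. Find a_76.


aₙ = a₁ + (n-1)d
= -21 + (76-1)×-3
= -21 - 225
= -246

a_76 = -246


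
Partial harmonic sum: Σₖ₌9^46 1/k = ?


Σₖ₌9^46 1/k = 1/9 + 1/10 + 1/11 + ... + 1/46
= 16002279923250666169/9419588158802421600
≈ 1.6988

Sum = 16002279923250666169/9419588158802421600 ≈ 1.6988


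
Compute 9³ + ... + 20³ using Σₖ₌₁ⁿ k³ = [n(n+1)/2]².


Σₖ₌9^20 k³ = [20·21/2]² − [8·9/2]²
= 44100 − 1296 = 42804

Σk³ = 42804


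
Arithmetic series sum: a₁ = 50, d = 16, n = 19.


aₙ = 50 + (19-1)×16 = 338
Sₙ = n(a₁+aₙ)/2 = 19×(50+338)/2
= 19×388/2 = 3686

S_19 = 3686


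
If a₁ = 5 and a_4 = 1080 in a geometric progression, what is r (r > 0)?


r^(n-1) = aₙ/a₁
r^3 = 1080/5 = 216
r = 216^(1/3)
= 6

r = 6


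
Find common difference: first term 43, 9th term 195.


d = (aₙ - a₁)/(n-1)
= (195 - 43)/(9-1)
= 152/8 = 19

d = 19


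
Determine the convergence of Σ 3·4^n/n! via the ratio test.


aₙ = 3·4^n/n!
a_{n+1}/aₙ = 4^(n+1)/(n+1)! × n!/4^n  (constant 3 cancels)
= 4/(n+1)
L = lim(n→∞) 4/(n+1) = 0
L < 1 → series CONVERGES

Converges (ratio test: L = 0 < 1)


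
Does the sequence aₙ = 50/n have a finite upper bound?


a₁ = 50, a₂ = 50/2, a₃ = 50/3, ...
0 < aₙ ≤ 50 for all n ≥ 1
Lower bound: 0, Upper bound: 50
The sequence IS bounded

Bounded (0 < aₙ ≤ 50)


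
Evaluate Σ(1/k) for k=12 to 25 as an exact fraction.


Σₖ₌12^25 1/k = 1/12 + 1/13 + 1/14 + ... + 1/25
= 21311994931/26771144400
≈ 0.7961

Sum = 21311994931/26771144400 ≈ 0.7961


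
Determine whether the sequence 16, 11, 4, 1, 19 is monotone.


Differences: -5, -7, -3, 18
Difference at position 4 is +18 (> 0) but position 1 is -5 (< 0) — sequence both rises and falls
→ NOT monotonic

Not monotonic


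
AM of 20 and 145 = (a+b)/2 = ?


AM = (20 + 145)/2 = 165/2 = 82.5

AM = 82.5


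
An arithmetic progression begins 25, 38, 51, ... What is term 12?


aₙ = a₁ + (n-1)d
= 25 + (12-1)×13
= 25 + 143
= 168

a_12 = 168


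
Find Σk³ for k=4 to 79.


Σₖ₌4^79 k³ = [79·80/2]² − [3·4/2]²
= 9985600 − 36 = 9985564

Σk³ = 9985564


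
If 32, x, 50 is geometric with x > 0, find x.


GM = √(32×50) = √1600 = 40

GM = 40


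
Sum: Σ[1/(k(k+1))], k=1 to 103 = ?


1/(k(k+1)) = 1/k - 1/(k+1) (partial fractions)
Telescoping: Σ = 1 - 1/104 = 103/104

Sum = 103/104


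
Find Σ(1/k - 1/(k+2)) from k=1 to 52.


Telescoping with gap 2: two head and two tail terms survive.
= (1 + 1/2) - (1/53 + 1/54)
= 3/2 - 1/53 - 1/54 = 2093/1431

Sum = 2093/1431


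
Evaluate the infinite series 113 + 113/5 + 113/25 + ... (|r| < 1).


S∞ = a₁/(1-r) = 113/(1 - 1/5)
= 113/(4/5)
= 565/4

S∞ = 565/4


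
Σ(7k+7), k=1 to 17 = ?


Σ(7k+7) = 7·Σk + 7·n
= 7·153 + 7·17
= 1071 + 119 = 1190

Σ = 1190


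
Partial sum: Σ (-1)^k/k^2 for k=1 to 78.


S = -1 + 1/4 - 1/9 + 1/16 - 1/25 + 1/36 - 1/49 + 1/64 ± ...
= -0.8224
(Full series converges to -π²/12 ≈ -0.8225)

S_78 = -0.8224


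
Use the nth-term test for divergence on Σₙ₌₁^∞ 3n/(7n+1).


lim(n→∞) 3n/(7n+1) = 3/7 = 3/7  (divide numerator and denominator by n)
lim aₙ = 3/7 ≠ 0 → series DIVERGES

Diverges (lim aₙ = 3/7 ≠ 0)


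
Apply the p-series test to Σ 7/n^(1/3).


p-series test: Σ c/n^p converges if p > 1, diverges if p ≤ 1 (constant c > 0 doesn't affect convergence).
p = 1/3
1/3 ≤ 1 → DIVERGES

Diverges (p = 1/3 ≤ 1)


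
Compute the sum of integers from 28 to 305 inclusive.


Σₖ₌28^305 k = Σₖ₌₁^305 k − Σₖ₌₁^27 k
= 305·306/2 − 27·28/2
= 46665 − 378 = 46287

Σk = 46287


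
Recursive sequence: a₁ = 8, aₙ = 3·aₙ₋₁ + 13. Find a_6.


Computing step by step:
a_1 = 8
a_2 = 37
a_3 = 124
a_4 = 385
a_5 = 1168
a_6 = 3517


a_6 = 3517


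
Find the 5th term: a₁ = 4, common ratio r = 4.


aₙ = a₁·r^(n-1)
= 4×4^4
= 4×256
= 1024

a_5 = 1024


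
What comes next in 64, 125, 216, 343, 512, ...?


Pattern: perfect cubes: n³
Terms: 64, 125, 216, 343, 512
Next term = 729

Next term = 729


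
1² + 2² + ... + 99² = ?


n = 99
n(n+1)(2n+1)/6 = 99×100×199/6
= 1970100/6 = 328350

Σk² = 328350


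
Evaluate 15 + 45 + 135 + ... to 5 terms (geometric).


Sₙ = 15×(3^5 - 1)/(3 - 1)
= 15×(243 - 1)/2
= 15×242/2
= 1815

S_5 = 1815


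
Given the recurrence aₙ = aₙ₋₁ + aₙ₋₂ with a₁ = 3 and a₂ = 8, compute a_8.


Computing iteratively: 3, 8, 11, 19, 30, 49, 79, 128
a_8 = 128

a_8 = 128


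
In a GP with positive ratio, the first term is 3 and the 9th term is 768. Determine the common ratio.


r^(n-1) = aₙ/a₁
r^8 = 768/3 = 256
r = 256^(1/8)
= ±2; taking r > 0 gives r = 2

r = 2


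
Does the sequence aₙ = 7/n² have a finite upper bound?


a₁ = 7, a₂ = 7/4, a₃ = 7/9, ...
0 < aₙ ≤ 7 for all n ≥ 1
The sequence IS bounded

Bounded (0 < aₙ ≤ 7)


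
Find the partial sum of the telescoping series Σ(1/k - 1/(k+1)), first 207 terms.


Telescoping: adjacent terms cancel.
= 1/1 - 1/208
= 1 - 1/208 = 207/208

Sum = 207/208


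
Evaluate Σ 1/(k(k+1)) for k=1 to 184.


1/(k(k+1)) = 1/k - 1/(k+1) (partial fractions)
Telescoping: Σ = 1 - 1/185 = 184/185

Sum = 184/185


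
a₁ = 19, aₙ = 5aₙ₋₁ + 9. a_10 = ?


Computing step by step:
a_1 = 19
a_2 = 104
a_3 = 529
a_4 = 2654
a_5 = 13279
a_6 = 66404
a_7 = 332029
a_8 = 1660154
a_9 = 8300779
a_10 = 41503904


a_10 = 41503904


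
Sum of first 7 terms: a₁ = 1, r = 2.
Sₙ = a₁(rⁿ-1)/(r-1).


Sₙ = 1×(2^7 - 1)/(2 - 1)
= 1×(128 - 1)/1
= 1×127/1
= 127

S_7 = 127


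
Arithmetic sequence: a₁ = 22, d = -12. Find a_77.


aₙ = a₁ + (n-1)d
= 22 + (77-1)×-12
= 22 - 912
= -890

a_77 = -890


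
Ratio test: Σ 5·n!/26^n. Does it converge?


aₙ = 5·n!/26^n
a_{n+1}/aₙ = (n+1)!/26^(n+1) × 26^n/n!  (constant 5 cancels)
= (n+1)/26
L = lim(n→∞) (n+1)/26 = ∞
L > 1 → series DIVERGES

Diverges (ratio test: L = ∞ > 1)


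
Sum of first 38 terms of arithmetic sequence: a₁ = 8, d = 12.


aₙ = 8 + (38-1)×12 = 452
Sₙ = n(a₁+aₙ)/2 = 38×(8+452)/2
= 38×460/2 = 8740

S_38 = 8740


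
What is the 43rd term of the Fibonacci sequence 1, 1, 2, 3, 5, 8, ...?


Fibonacci sequence: 1, 1, 2, 3, 5, 8, 13, 21, 34, 55, 89, ...
F(43) = 433494437

F(43) = 433494437


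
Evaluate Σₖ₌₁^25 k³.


n(n+1)/2 = 25×26/2 = 325
Σk³ = 325² = 105625

Σk³ = 105625


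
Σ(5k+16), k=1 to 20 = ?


Σ(5k+16) = 5·Σk + 16·n
= 5·210 + 16·20
= 1050 + 320 = 1370

Σ = 1370


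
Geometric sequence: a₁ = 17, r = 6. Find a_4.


aₙ = a₁·r^(n-1)
= 17×6^3
= 17×216
= 3672

a_4 = 3672


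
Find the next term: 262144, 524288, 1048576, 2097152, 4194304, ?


Pattern: powers of 2: 2ⁿ
Terms: 262144, 524288, 1048576, 2097152, 4194304
Next term = 8388608

Next term = 8388608


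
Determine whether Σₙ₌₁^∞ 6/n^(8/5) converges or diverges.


p-series test: Σ c/n^p converges if p > 1, diverges if p ≤ 1 (constant c > 0 doesn't affect convergence).
p = 8/5
8/5 > 1 → CONVERGES

Converges (p = 8/5 > 1)


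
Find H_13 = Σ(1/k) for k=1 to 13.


H_13 = 1/1 + 1/2 + 1/3 + ... + 1/13
= 1145993/360360
≈ 3.1801

H_13 = 1145993/360360 ≈ 3.1801


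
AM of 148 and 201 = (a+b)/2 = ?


AM = (148 + 201)/2 = 349/2 = 174.5

AM = 174.5


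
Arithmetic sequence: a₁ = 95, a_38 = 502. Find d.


d = (aₙ - a₁)/(n-1)
= (502 - 95)/(38-1)
= 407/37 = 11

d = 11


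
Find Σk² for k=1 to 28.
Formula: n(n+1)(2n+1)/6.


n = 28
n(n+1)(2n+1)/6 = 28×29×57/6
= 46284/6 = 7714

Σk² = 7714


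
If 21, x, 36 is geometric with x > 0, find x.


GM = √(21×36) = √756 = 27.4955

GM = 27.4955


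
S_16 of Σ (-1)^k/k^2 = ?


S = -1 + 1/4 - 1/9 + 1/16 - 1/25 + 1/36 - 1/49 + 1/64 ± ...
= -0.8206
(Full series converges to -π²/12 ≈ -0.8225)

S_16 = -0.8206


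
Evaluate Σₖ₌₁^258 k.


n(n+1)/2 = 258×259/2 = 66822/2 = 33411

Σk = 33411


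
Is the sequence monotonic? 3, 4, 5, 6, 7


Differences: 1, 1, 1, 1
All differences > 0 → strictly INCREASING

Monotonically increasing


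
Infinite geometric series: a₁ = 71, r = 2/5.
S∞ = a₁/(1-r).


S∞ = a₁/(1-r) = 71/(1 - 2/5)
= 71/(3/5)
= 355/3

S∞ = 355/3


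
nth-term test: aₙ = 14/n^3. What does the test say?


lim(n→∞) 14/n^3 = 0
lim aₙ = 0 → nth-term test is INCONCLUSIVE
(Need other tests; this is actually a convergent p-series with p=3 > 1)

Inconclusive (lim aₙ = 0; need another test)


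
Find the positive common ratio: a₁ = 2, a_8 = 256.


r^(n-1) = aₙ/a₁
r^7 = 256/2 = 128
r = 128^(1/7)
= 2

r = 2


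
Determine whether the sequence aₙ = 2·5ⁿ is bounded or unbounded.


aₙ = 2·5ⁿ → as n→∞, aₙ→∞ (since base 5 > 1)
No finite upper bound exists
The sequence is UNBOUNDED

Unbounded (aₙ → ∞ as n → ∞)


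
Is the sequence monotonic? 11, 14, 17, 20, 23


Differences: 3, 3, 3, 3
All differences > 0 → strictly INCREASING

Monotonically increasing


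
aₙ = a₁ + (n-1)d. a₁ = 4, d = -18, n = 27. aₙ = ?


aₙ = a₁ + (n-1)d
= 4 + (27-1)×-18
= 4 - 468
= -464

a_27 = -464


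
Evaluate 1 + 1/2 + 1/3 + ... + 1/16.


H_16 = 1/1 + 1/2 + 1/3 + ... + 1/16
= 2436559/720720
≈ 3.3807

H_16 = 2436559/720720 ≈ 3.3807


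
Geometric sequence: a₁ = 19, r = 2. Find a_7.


aₙ = a₁·r^(n-1)
= 19×2^6
= 19×64
= 1216

a_7 = 1216


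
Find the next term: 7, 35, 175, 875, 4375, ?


Pattern: geometric (r=5)
Terms: 7, 35, 175, 875, 4375
Next term = 21875

Next term = 21875


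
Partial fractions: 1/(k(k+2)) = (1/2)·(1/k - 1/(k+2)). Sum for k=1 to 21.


1/(k(k+2)) = (1/2)·(1/k - 1/(k+2)) (partial fractions)
Telescoping: Σ = (1/2)·(1 + 1/2 - 1/22 - 1/23) = 357/506

Sum = 357/506


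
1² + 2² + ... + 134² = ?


n = 134
n(n+1)(2n+1)/6 = 134×135×269/6
= 4866210/6 = 811035

Σk² = 811035


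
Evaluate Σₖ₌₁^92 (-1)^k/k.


S = -1 + 1/2 - 1/3 + 1/4 - 1/5 + 1/6 - 1/7 + 1/8 ± ...
= -0.6877
(Full series converges to -ln(2) ≈ -0.6931)

S_92 = -0.6877


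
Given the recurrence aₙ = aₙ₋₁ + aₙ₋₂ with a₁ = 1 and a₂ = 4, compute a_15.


Computing iteratively: 1, 4, 5, 9, 14, 23, 37, 60, 97, 157, 254, 411, ...
a_15 = 1741

a_15 = 1741


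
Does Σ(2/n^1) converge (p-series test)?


p-series test: Σ c/n^p converges if p > 1, diverges if p ≤ 1 (constant c > 0 doesn't affect convergence).
p = 1
1 ≤ 1 → DIVERGES

Diverges (p = 1 ≤ 1)


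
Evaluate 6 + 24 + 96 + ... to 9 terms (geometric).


Sₙ = 6×(4^9 - 1)/(4 - 1)
= 6×(262144 - 1)/3
= 6×262143/3
= 524286

S_9 = 524286


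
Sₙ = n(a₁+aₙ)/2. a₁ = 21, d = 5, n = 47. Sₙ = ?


aₙ = 21 + (47-1)×5 = 251
Sₙ = n(a₁+aₙ)/2 = 47×(21+251)/2
= 47×272/2 = 6392

S_47 = 6392


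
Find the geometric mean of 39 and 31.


GM = √(39×31) = √1209 = 34.7707

GM = 34.7707


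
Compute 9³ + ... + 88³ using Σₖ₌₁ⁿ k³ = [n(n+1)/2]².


Σₖ₌9^88 k³ = [88·89/2]² − [8·9/2]²
= 15335056 − 1296 = 15333760

Σk³ = 15333760


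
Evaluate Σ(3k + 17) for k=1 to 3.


Σ(3k+17) = 3·Σk + 17·n
= 3·6 + 17·3
= 18 + 51 = 69

Σ = 69


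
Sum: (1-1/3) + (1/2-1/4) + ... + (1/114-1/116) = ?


Telescoping with gap 2: two head and two tail terms survive.
= (1 + 1/2) - (1/115 + 1/116)
= 3/2 - 1/115 - 1/116 = 19779/13340

Sum = 19779/13340


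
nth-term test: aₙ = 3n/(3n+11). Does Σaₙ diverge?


lim(n→∞) 3n/(3n+11) = 3/3 = 1  (divide numerator and denominator by n)
lim aₙ = 1 ≠ 0 → series DIVERGES

Diverges (lim aₙ = 1 ≠ 0)


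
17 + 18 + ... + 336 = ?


Σₖ₌17^336 k = Σₖ₌₁^336 k − Σₖ₌₁^16 k
= 336·337/2 − 16·17/2
= 56616 − 136 = 56480

Σk = 56480


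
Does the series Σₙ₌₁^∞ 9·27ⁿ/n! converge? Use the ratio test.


aₙ = 9·27^n/n!
a_{n+1}/aₙ = 27^(n+1)/(n+1)! × n!/27^n  (constant 9 cancels)
= 27/(n+1)
L = lim(n→∞) 27/(n+1) = 0
L < 1 → series CONVERGES

Converges (ratio test: L = 0 < 1)


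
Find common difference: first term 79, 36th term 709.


d = (aₙ - a₁)/(n-1)
= (709 - 79)/(36-1)
= 630/35 = 18

d = 18


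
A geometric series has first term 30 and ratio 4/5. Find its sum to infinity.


S∞ = a₁/(1-r) = 30/(1 - 4/5)
= 30/(1/5)
= 150

S∞ = 150


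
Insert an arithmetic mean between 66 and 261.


AM = (66 + 261)/2 = 327/2 = 163.5

AM = 163.5


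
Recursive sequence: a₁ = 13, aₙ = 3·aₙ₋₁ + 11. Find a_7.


Computing step by step:
a_1 = 13
a_2 = 50
a_3 = 161
a_4 = 494
a_5 = 1493
a_6 = 4490
a_7 = 13481


a_7 = 13481


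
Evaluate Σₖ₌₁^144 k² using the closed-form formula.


n = 144
n(n+1)(2n+1)/6 = 144×145×289/6
= 6034320/6 = 1005720

Σk² = 1005720


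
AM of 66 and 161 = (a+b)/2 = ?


AM = (66 + 161)/2 = 227/2 = 113.5

AM = 113.5


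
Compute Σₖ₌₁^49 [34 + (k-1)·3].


aₙ = 34 + (49-1)×3 = 178
Sₙ = n(a₁+aₙ)/2 = 49×(34+178)/2
= 49×212/2 = 5194

S_49 = 5194


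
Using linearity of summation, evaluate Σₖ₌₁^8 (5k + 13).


Σ(5k+13) = 5·Σk + 13·n
= 5·36 + 13·8
= 180 + 104 = 284

Σ = 284


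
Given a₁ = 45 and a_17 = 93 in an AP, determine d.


d = (aₙ - a₁)/(n-1)
= (93 - 45)/(17-1)
= 48/16 = 3

d = 3


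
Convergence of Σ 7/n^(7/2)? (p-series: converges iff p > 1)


p-series test: Σ c/n^p converges if p > 1, diverges if p ≤ 1 (constant c > 0 doesn't affect convergence).
p = 7/2
7/2 > 1 → CONVERGES

Converges (p = 7/2 > 1)


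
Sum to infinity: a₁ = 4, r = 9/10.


S∞ = a₁/(1-r) = 4/(1 - 9/10)
= 4/(1/10)
= 40

S∞ = 40


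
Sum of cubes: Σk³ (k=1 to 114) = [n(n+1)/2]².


n(n+1)/2 = 114×115/2 = 6555
Σk³ = 6555² = 42968025

Σk³ = 42968025


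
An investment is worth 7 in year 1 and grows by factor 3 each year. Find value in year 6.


aₙ = a₁·r^(n-1)
= 7×3^5
= 7×243
= 1701

a_6 = 1701


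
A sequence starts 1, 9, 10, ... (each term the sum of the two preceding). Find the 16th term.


Computing iteratively: 1, 9, 10, 19, 29, 48, 77, 125, 202, 327, 529, 856, ...
a_16 = 5867

a_16 = 5867


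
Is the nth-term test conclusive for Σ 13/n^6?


lim(n→∞) 13/n^6 = 0
lim aₙ = 0 → nth-term test is INCONCLUSIVE
(Need other tests; this is actually a convergent p-series with p=6 > 1)

Inconclusive (lim aₙ = 0; need another test)


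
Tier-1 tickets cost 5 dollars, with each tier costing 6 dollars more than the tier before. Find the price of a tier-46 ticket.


aₙ = a₁ + (n-1)d
= 5 + (46-1)×6
= 5 + 270
= 275

a_46 = 275


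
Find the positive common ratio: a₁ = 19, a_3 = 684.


r^(n-1) = aₙ/a₁
r^2 = 684/19 = 36
r = 36^(1/2)
= ±6; taking r > 0 gives r = 6

r = 6


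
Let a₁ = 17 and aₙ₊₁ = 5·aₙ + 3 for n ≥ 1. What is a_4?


Computing step by step:
a_1 = 17
a_2 = 88
a_3 = 443
a_4 = 2218


a_4 = 2218


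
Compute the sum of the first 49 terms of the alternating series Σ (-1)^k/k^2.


S = -1 + 1/4 - 1/9 + 1/16 - 1/25 + 1/36 - 1/49 + 1/64 ± ...
= -0.8227
(Full series converges to -π²/12 ≈ -0.8225)

S_49 = -0.8227


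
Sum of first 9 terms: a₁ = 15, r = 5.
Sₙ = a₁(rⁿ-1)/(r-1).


Sₙ = 15×(5^9 - 1)/(5 - 1)
= 15×(1953125 - 1)/4
= 15×1953124/4
= 7324215

S_9 = 7324215


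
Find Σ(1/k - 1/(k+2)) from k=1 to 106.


Telescoping with gap 2: two head and two tail terms survive.
= (1 + 1/2) - (1/107 + 1/108)
= 3/2 - 1/107 - 1/108 = 17119/11556

Sum = 17119/11556


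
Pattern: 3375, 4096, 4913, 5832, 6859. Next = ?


Pattern: perfect cubes: n³
Terms: 3375, 4096, 4913, 5832, 6859
Next term = 8000

Next term = 8000


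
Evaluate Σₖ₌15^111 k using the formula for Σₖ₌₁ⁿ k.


Σₖ₌15^111 k = Σₖ₌₁^111 k − Σₖ₌₁^14 k
= 111·112/2 − 14·15/2
= 6216 − 105 = 6111

Σk = 6111


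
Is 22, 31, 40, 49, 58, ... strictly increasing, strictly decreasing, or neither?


Differences: 9, 9, 9, 9
All differences > 0 → strictly INCREASING

Monotonically increasing


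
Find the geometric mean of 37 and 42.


GM = √(37×42) = √1554 = 39.4208

GM = 39.4208


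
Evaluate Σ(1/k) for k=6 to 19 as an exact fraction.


Σₖ₌6^19 1/k = 1/6 + 1/7 + 1/8 + ... + 1/19
= 19622959/15519504
≈ 1.2644

Sum = 19622959/15519504 ≈ 1.2644


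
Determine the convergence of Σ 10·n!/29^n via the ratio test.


aₙ = 10·n!/29^n
a_{n+1}/aₙ = (n+1)!/29^(n+1) × 29^n/n!  (constant 10 cancels)
= (n+1)/29
L = lim(n→∞) (n+1)/29 = ∞
L > 1 → series DIVERGES

Diverges (ratio test: L = ∞ > 1)


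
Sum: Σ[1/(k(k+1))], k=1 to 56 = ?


1/(k(k+1)) = 1/k - 1/(k+1) (partial fractions)
Telescoping: Σ = 1 - 1/57 = 56/57

Sum = 56/57


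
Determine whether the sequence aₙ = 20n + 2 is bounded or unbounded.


aₙ = 20n + 2 → as n→∞, aₙ→∞
No finite upper bound exists
The sequence is UNBOUNDED

Unbounded (aₙ → ∞ as n → ∞)


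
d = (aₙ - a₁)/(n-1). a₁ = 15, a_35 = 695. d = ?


d = (aₙ - a₁)/(n-1)
= (695 - 15)/(35-1)
= 680/34 = 20

d = 20


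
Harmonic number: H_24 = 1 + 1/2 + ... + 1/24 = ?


H_24 = 1/1 + 1/2 + 1/3 + ... + 1/24
= 1347822955/356948592
≈ 3.776

H_24 = 1347822955/356948592 ≈ 3.776


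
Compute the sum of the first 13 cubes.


n(n+1)/2 = 13×14/2 = 91
Σk³ = 91² = 8281

Σk³ = 8281


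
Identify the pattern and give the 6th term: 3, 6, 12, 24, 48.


Pattern: geometric (r=2)
Terms: 3, 6, 12, 24, 48
Next term = 96

Next term = 96


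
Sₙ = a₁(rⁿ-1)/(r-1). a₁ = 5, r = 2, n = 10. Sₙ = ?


Sₙ = 5×(2^10 - 1)/(2 - 1)
= 5×(1024 - 1)/1
= 5×1023/1
= 5115

S_10 = 5115


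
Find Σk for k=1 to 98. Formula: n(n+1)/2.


n(n+1)/2 = 98×99/2 = 9702/2 = 4851

Σk = 4851


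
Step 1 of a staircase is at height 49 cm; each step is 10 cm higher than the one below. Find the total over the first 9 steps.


aₙ = 49 + (9-1)×10 = 129
Sₙ = n(a₁+aₙ)/2 = 9×(49+129)/2
= 9×178/2 = 801

S_9 = 801


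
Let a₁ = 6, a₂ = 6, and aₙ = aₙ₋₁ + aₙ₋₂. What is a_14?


Computing iteratively: 6, 6, 12, 18, 30, 48, 78, 126, 204, 330, 534, 864, ...
a_14 = 2262

a_14 = 2262


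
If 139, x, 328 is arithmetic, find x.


AM = (139 + 328)/2 = 467/2 = 233.5

AM = 233.5


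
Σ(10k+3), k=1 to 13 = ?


Σ(10k+3) = 10·Σk + 3·n
= 10·91 + 3·13
= 910 + 39 = 949

Σ = 949


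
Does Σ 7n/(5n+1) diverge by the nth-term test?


lim(n→∞) 7n/(5n+1) = 7/5 = 7/5  (divide numerator and denominator by n)
lim aₙ = 7/5 ≠ 0 → series DIVERGES

Diverges (lim aₙ = 7/5 ≠ 0)


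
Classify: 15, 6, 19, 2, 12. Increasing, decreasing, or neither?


Differences: -9, 13, -17, 10
Difference at position 2 is +13 (> 0) but position 1 is -9 (< 0) — sequence both rises and falls
→ NOT monotonic

Not monotonic
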